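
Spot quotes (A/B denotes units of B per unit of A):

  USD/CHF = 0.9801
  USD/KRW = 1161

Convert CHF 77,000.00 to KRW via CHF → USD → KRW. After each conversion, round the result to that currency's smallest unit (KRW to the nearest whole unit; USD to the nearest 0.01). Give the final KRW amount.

KRW 91,212,119

CHF 77,000.00 ÷ 0.9801 = USD 78,563.41
USD 78,563.41 × 1161 = KRW 91,212,119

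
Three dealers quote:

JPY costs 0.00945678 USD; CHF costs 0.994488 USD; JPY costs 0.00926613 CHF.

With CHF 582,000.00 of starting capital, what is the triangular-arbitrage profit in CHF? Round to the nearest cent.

Profitable loop is CHF → JPY → USD → CHF:
CHF 582,000.00 ÷ 0.00926613 = JPY 62,809,393
JPY 62,809,393 × 0.00945678 = USD 593,974.61
USD 593,974.61 ÷ 0.994488 = CHF 597,266.75
Profit = CHF 597,266.75 − CHF 582,000.00

Profit: CHF 15,266.75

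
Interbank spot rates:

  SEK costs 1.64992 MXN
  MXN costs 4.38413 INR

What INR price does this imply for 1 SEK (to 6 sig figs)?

1 SEK × 1.64992 = 1.64992 MXN
1.64992 MXN × 4.38413 = 7.23346 INR

SEK/INR = 7.23346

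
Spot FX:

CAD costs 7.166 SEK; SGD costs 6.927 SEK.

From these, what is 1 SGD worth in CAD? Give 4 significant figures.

1 SGD × 6.927 = 6.927 SEK
6.927 SEK ÷ 7.166 = 0.966648 CAD

SGD/CAD = 0.9666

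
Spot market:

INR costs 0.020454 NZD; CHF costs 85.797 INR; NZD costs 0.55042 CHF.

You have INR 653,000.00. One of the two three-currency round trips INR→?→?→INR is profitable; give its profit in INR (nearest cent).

Profitable loop is INR → CHF → NZD → INR:
INR 653,000.00 ÷ 85.797 = CHF 7,610.99
CHF 7,610.99 ÷ 0.55042 = NZD 13,827.60
NZD 13,827.60 ÷ 0.020454 = INR 676,034.13
Profit = INR 676,034.13 − INR 653,000.00

Profit: INR 23,034.13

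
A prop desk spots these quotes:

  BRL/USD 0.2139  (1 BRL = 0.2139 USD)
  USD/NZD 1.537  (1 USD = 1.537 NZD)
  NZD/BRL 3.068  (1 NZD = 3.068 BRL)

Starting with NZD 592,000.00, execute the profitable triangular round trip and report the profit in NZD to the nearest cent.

Profitable loop is NZD → BRL → USD → NZD:
NZD 592,000.00 × 3.068 = BRL 1,816,256.00
BRL 1,816,256.00 × 0.2139 = USD 388,497.16
USD 388,497.16 × 1.537 = NZD 597,120.13
Profit = NZD 597,120.13 − NZD 592,000.00

Profit: NZD 5,120.13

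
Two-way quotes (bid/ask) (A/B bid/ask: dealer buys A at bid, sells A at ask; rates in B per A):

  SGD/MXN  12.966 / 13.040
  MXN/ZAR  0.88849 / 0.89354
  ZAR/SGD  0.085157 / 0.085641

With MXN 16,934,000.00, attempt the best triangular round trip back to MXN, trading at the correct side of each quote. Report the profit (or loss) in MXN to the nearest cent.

Net profit: MXN 36,171.66

Best loop MXN → SGD → ZAR → MXN:
MXN 16,934,000.00 ÷ 13.040 (buy SGD at ask) = SGD 1,298,619.63
SGD 1,298,619.63 ÷ 0.085641 (buy ZAR at ask) = ZAR 15,163,527.19
ZAR 15,163,527.19 ÷ 0.89354 (buy MXN at ask) = MXN 16,970,171.66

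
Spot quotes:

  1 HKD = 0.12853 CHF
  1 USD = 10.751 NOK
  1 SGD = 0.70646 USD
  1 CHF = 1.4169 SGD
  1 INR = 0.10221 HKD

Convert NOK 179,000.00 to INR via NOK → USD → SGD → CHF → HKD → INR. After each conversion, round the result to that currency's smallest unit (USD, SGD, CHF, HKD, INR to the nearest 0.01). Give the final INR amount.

NOK 179,000.00 ÷ 10.751 = USD 16,649.61
USD 16,649.61 ÷ 0.70646 = SGD 23,567.66
SGD 23,567.66 ÷ 1.4169 = CHF 16,633.26
CHF 16,633.26 ÷ 0.12853 = HKD 129,411.50
HKD 129,411.50 ÷ 0.10221 = INR 1,266,133.45

INR 1,266,133.45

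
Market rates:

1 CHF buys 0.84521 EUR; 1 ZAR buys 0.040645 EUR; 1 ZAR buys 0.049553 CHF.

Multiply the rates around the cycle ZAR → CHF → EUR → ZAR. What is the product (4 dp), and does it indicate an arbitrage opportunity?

1.0305 (arbitrage exists)

Around ZAR → CHF → EUR → ZAR: 1 × 0.049553 × 0.84521 ÷ 0.040645 = 1.030451
Product > 1; profitable direction is ZAR → CHF → EUR → ZAR.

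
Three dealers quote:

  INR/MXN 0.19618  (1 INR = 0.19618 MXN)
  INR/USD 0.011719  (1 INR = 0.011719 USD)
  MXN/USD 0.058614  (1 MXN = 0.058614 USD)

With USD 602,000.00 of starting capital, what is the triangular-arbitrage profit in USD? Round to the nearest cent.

Profit: USD 11,523.15

Profitable loop is USD → MXN → INR → USD:
USD 602,000.00 ÷ 0.058614 = MXN 10,270,583.82
MXN 10,270,583.82 ÷ 0.19618 = INR 52,352,858.70
INR 52,352,858.70 × 0.011719 = USD 613,523.15
Profit = USD 613,523.15 − USD 602,000.00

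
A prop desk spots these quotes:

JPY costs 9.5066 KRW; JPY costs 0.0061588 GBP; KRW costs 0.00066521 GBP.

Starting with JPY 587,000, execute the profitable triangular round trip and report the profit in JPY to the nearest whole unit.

Profitable loop is JPY → KRW → GBP → JPY:
JPY 587,000 × 9.5066 = KRW 5,580,374
KRW 5,580,374 × 0.00066521 = GBP 3,712.12
GBP 3,712.12 ÷ 0.0061588 = JPY 602,734
Profit = JPY 602,734 − JPY 587,000

Profit: JPY 15,734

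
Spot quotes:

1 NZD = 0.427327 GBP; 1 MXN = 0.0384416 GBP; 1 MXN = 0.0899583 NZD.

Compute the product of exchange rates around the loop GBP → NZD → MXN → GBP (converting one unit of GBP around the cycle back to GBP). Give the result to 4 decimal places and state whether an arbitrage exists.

Around GBP → NZD → MXN → GBP: 1 ÷ 0.427327 ÷ 0.0899583 × 0.0384416 = 1.000000
Product ≈ 1 (deviation 0.000%, within rounding noise).

1.0000 (no arbitrage)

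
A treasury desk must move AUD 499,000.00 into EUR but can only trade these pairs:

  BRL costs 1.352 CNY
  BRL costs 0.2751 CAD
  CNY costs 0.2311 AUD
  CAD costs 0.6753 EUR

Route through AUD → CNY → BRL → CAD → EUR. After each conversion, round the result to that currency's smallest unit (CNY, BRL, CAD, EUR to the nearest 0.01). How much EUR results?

AUD 499,000.00 ÷ 0.2311 = CNY 2,159,238.42
CNY 2,159,238.42 ÷ 1.352 = BRL 1,597,069.84
BRL 1,597,069.84 × 0.2751 = CAD 439,353.91
CAD 439,353.91 × 0.6753 = EUR 296,695.70

EUR 296,695.70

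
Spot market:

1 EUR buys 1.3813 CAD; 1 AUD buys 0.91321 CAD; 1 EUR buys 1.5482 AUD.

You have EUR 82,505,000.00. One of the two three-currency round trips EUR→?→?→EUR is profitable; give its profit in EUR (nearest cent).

Profit: EUR 1,943,118.60

Profitable loop is EUR → AUD → CAD → EUR:
EUR 82,505,000.00 × 1.5482 = AUD 127,734,241.00
AUD 127,734,241.00 × 0.91321 = CAD 116,648,186.22
CAD 116,648,186.22 ÷ 1.3813 = EUR 84,448,118.60
Profit = EUR 84,448,118.60 − EUR 82,505,000.00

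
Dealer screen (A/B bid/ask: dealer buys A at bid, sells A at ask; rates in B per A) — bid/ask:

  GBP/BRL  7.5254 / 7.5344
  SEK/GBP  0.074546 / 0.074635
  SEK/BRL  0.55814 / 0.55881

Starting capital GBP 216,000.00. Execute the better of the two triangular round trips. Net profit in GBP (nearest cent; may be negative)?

Net profit: GBP 842.06

Best loop GBP → BRL → SEK → GBP:
GBP 216,000.00 × 7.5254 (sell GBP at bid) = BRL 1,625,486.40
BRL 1,625,486.40 ÷ 0.55881 (buy SEK at ask) = SEK 2,908,835.56
SEK 2,908,835.56 × 0.074546 (sell SEK at bid) = GBP 216,842.06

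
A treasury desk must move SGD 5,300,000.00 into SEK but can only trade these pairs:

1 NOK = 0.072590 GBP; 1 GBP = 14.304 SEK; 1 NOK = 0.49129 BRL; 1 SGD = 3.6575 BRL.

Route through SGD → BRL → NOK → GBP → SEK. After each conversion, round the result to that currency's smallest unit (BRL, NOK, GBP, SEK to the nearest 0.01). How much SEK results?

SGD 5,300,000.00 × 3.6575 = BRL 19,384,750.00
BRL 19,384,750.00 ÷ 0.49129 = NOK 39,456,838.12
NOK 39,456,838.12 × 0.072590 = GBP 2,864,171.88
GBP 2,864,171.88 × 14.304 = SEK 40,969,114.57

SEK 40,969,114.57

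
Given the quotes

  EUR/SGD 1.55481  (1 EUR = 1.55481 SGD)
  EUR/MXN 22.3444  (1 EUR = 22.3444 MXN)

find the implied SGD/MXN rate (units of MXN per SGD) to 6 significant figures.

1 SGD ÷ 1.55481 = 0.643165 EUR
0.643165 EUR × 22.3444 = 14.3711 MXN

SGD/MXN = 14.3711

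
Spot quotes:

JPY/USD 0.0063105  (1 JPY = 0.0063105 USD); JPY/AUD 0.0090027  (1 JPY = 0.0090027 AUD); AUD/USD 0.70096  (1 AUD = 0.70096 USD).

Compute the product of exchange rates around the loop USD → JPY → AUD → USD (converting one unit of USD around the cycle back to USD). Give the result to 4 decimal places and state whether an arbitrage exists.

Around USD → JPY → AUD → USD: 1 ÷ 0.0063105 × 0.0090027 × 0.70096 = 1.000005
Product ≈ 1 (deviation 0.001%, within rounding noise).

1.0000 (no arbitrage)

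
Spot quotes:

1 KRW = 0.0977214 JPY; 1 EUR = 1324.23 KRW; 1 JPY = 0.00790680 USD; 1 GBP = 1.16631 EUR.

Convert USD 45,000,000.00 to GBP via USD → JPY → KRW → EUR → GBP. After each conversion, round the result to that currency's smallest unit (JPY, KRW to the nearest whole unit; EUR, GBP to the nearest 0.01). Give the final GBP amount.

USD 45,000,000.00 ÷ 0.00790680 = JPY 5,691,303,688
JPY 5,691,303,688 ÷ 0.0977214 = KRW 58,240,095,701
KRW 58,240,095,701 ÷ 1324.23 = EUR 43,980,347.60
EUR 43,980,347.60 ÷ 1.16631 = GBP 37,708,968.97

GBP 37,708,968.97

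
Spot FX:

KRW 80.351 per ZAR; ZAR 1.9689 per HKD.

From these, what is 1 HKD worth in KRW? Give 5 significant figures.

HKD/KRW = 158.20

1 HKD × 1.9689 = 1.9689 ZAR
1.9689 ZAR × 80.351 = 158.203 KRW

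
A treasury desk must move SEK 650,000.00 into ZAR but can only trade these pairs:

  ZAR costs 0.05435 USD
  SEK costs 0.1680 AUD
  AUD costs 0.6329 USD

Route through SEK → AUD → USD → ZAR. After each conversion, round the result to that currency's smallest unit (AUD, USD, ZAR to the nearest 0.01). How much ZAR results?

ZAR 1,271,622.45

SEK 650,000.00 × 0.1680 = AUD 109,200.00
AUD 109,200.00 × 0.6329 = USD 69,112.68
USD 69,112.68 ÷ 0.05435 = ZAR 1,271,622.45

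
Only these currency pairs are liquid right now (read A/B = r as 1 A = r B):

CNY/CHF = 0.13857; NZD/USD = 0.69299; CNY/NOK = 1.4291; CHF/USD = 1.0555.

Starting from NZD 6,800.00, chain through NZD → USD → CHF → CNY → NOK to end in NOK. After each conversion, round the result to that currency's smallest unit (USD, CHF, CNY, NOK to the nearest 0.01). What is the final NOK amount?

NZD 6,800.00 × 0.69299 = USD 4,712.33
USD 4,712.33 ÷ 1.0555 = CHF 4,464.55
CHF 4,464.55 ÷ 0.13857 = CNY 32,218.73
CNY 32,218.73 × 1.4291 = NOK 46,043.79

NOK 46,043.79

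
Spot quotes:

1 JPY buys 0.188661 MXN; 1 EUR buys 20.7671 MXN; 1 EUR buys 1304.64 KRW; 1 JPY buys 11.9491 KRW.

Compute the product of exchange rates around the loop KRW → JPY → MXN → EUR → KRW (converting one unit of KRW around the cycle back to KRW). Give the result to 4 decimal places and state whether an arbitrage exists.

Around KRW → JPY → MXN → EUR → KRW: 1 ÷ 11.9491 × 0.188661 ÷ 20.7671 × 1304.64 = 0.991886
Product < 1; profitable direction is KRW → EUR → MXN → JPY → KRW.

0.9919 (arbitrage exists)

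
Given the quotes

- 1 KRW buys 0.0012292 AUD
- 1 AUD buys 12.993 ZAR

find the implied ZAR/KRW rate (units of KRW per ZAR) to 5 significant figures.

ZAR/KRW = 62.614

1 ZAR ÷ 12.993 = 0.0769645 AUD
0.0769645 AUD ÷ 0.0012292 = 62.6135 KRW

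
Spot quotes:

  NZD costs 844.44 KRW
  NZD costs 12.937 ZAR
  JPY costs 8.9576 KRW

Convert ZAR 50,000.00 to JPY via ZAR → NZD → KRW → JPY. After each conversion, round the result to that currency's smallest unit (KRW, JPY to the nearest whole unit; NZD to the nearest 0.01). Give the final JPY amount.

JPY 364,345

ZAR 50,000.00 ÷ 12.937 = NZD 3,864.88
NZD 3,864.88 × 844.44 = KRW 3,263,659
KRW 3,263,659 ÷ 8.9576 = JPY 364,345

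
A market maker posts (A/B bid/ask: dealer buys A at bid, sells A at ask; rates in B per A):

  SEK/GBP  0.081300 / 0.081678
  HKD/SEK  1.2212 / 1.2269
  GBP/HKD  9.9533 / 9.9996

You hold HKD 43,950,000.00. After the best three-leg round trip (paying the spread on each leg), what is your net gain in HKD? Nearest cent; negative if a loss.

Net result: HKD -90,670.29 (no profitable arbitrage after spreads)

Best loop HKD → GBP → SEK → HKD:
HKD 43,950,000.00 ÷ 9.9996 (buy GBP at ask) = GBP 4,395,175.81
GBP 4,395,175.81 ÷ 0.081678 (buy SEK at ask) = SEK 53,811,011.62
SEK 53,811,011.62 ÷ 1.2269 (buy HKD at ask) = HKD 43,859,329.71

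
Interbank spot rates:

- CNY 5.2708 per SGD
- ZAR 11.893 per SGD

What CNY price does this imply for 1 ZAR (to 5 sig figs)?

1 ZAR ÷ 11.893 = 0.0840831 SGD
0.0840831 SGD × 5.2708 = 0.443185 CNY

ZAR/CNY = 0.44319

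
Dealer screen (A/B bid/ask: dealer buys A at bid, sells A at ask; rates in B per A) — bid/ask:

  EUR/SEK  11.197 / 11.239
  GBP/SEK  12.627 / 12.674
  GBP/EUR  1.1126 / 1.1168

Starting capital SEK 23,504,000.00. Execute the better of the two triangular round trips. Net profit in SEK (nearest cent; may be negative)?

Net profit: SEK 140,976.27

Best loop SEK → EUR → GBP → SEK:
SEK 23,504,000.00 ÷ 11.239 (buy EUR at ask) = EUR 2,091,289.26
EUR 2,091,289.26 ÷ 1.1168 (buy GBP at ask) = GBP 1,872,572.76
GBP 1,872,572.76 × 12.627 (sell GBP at bid) = SEK 23,644,976.27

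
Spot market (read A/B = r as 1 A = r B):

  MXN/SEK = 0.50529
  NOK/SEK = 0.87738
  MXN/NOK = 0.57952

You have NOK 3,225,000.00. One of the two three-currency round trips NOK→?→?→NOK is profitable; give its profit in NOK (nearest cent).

Profitable loop is NOK → SEK → MXN → NOK:
NOK 3,225,000.00 × 0.87738 = SEK 2,829,550.50
SEK 2,829,550.50 ÷ 0.50529 = MXN 5,599,854.54
MXN 5,599,854.54 × 0.57952 = NOK 3,245,227.70
Profit = NOK 3,245,227.70 − NOK 3,225,000.00

Profit: NOK 20,227.70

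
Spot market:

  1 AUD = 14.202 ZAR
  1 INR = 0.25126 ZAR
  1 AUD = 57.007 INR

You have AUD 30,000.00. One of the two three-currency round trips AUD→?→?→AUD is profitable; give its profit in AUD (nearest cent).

Profitable loop is AUD → INR → ZAR → AUD:
AUD 30,000.00 × 57.007 = INR 1,710,210.00
INR 1,710,210.00 × 0.25126 = ZAR 429,707.36
ZAR 429,707.36 ÷ 14.202 = AUD 30,256.82
Profit = AUD 30,256.82 − AUD 30,000.00

Profit: AUD 256.82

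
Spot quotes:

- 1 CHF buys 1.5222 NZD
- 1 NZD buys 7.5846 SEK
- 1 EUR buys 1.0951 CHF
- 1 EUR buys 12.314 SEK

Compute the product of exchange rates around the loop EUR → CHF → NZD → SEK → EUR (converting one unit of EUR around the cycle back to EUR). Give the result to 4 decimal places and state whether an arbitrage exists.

Around EUR → CHF → NZD → SEK → EUR: 1 × 1.0951 × 1.5222 × 7.5846 ÷ 12.314 = 1.026737
Product > 1; profitable direction is EUR → CHF → NZD → SEK → EUR.

1.0267 (arbitrage exists)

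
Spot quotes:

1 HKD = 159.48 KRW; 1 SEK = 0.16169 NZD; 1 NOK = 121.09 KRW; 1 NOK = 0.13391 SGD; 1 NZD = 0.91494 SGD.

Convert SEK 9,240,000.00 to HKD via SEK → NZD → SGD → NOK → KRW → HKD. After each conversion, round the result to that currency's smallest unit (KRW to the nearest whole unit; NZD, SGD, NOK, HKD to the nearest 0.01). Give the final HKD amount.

HKD 7,750,626.13

SEK 9,240,000.00 × 0.16169 = NZD 1,494,015.60
NZD 1,494,015.60 × 0.91494 = SGD 1,366,934.63
SGD 1,366,934.63 ÷ 0.13391 = NOK 10,207,860.73
NOK 10,207,860.73 × 121.09 = KRW 1,236,069,856
KRW 1,236,069,856 ÷ 159.48 = HKD 7,750,626.13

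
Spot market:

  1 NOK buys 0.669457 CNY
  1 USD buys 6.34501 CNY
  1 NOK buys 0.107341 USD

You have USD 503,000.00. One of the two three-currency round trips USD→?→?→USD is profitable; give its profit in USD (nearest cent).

Profitable loop is USD → CNY → NOK → USD:
USD 503,000.00 × 6.34501 = CNY 3,191,540.03
CNY 3,191,540.03 ÷ 0.669457 = NOK 4,767,356.28
NOK 4,767,356.28 × 0.107341 = USD 511,732.79
Profit = USD 511,732.79 − USD 503,000.00

Profit: USD 8,732.79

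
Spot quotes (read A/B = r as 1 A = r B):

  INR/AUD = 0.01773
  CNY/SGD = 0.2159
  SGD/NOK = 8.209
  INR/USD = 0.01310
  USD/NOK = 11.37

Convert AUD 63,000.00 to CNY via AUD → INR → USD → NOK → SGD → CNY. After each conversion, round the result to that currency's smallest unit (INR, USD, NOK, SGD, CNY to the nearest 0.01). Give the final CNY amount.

CNY 298,621.21

AUD 63,000.00 ÷ 0.01773 = INR 3,553,299.49
INR 3,553,299.49 × 0.01310 = USD 46,548.22
USD 46,548.22 × 11.37 = NOK 529,253.26
NOK 529,253.26 ÷ 8.209 = SGD 64,472.32
SGD 64,472.32 ÷ 0.2159 = CNY 298,621.21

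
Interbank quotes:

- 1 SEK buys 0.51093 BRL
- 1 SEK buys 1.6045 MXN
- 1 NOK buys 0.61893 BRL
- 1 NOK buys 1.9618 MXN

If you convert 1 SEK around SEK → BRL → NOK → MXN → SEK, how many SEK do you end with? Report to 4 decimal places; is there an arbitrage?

1.0093 (arbitrage exists)

Around SEK → BRL → NOK → MXN → SEK: 1 × 0.51093 ÷ 0.61893 × 1.9618 ÷ 1.6045 = 1.009334
Product > 1; profitable direction is SEK → BRL → NOK → MXN → SEK.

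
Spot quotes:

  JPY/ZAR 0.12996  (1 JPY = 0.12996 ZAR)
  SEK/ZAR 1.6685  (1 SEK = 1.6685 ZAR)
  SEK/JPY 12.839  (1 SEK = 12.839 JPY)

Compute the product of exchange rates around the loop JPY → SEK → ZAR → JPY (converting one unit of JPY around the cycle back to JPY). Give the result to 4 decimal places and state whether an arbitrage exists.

Around JPY → SEK → ZAR → JPY: 1 ÷ 12.839 × 1.6685 ÷ 0.12996 = 0.999966
Product ≈ 1 (deviation 0.003%, within rounding noise).

1.0000 (no arbitrage)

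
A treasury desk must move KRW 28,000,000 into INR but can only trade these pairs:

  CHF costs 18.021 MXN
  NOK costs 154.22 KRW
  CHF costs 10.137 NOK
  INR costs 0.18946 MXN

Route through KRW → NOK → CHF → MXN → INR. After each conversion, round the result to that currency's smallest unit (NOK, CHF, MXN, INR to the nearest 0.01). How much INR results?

KRW 28,000,000 ÷ 154.22 = NOK 181,558.81
NOK 181,558.81 ÷ 10.137 = CHF 17,910.51
CHF 17,910.51 × 18.021 = MXN 322,765.30
MXN 322,765.30 ÷ 0.18946 = INR 1,703,606.57

INR 1,703,606.57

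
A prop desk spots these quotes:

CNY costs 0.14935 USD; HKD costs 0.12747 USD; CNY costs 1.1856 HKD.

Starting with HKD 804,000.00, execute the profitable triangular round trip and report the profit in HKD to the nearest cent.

Profit: HKD 9,573.88

Profitable loop is HKD → USD → CNY → HKD:
HKD 804,000.00 × 0.12747 = USD 102,485.88
USD 102,485.88 ÷ 0.14935 = CNY 686,212.79
CNY 686,212.79 × 1.1856 = HKD 813,573.88
Profit = HKD 813,573.88 − HKD 804,000.00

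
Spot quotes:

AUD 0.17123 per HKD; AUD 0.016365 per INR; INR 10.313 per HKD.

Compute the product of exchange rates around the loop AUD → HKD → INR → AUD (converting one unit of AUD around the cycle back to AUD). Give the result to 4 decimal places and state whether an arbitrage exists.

0.9856 (arbitrage exists)

Around AUD → HKD → INR → AUD: 1 ÷ 0.17123 × 10.313 × 0.016365 = 0.985646
Product < 1; profitable direction is AUD → INR → HKD → AUD.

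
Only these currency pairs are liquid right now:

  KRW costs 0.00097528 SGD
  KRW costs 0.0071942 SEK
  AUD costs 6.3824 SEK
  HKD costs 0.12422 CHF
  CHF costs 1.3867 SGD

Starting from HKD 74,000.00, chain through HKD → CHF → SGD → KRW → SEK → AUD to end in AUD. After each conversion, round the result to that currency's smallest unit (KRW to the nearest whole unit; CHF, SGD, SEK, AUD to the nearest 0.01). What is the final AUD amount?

AUD 14,732.44

HKD 74,000.00 × 0.12422 = CHF 9,192.28
CHF 9,192.28 × 1.3867 = SGD 12,746.93
SGD 12,746.93 ÷ 0.00097528 = KRW 13,070,021
KRW 13,070,021 × 0.0071942 = SEK 94,028.35
SEK 94,028.35 ÷ 6.3824 = AUD 14,732.44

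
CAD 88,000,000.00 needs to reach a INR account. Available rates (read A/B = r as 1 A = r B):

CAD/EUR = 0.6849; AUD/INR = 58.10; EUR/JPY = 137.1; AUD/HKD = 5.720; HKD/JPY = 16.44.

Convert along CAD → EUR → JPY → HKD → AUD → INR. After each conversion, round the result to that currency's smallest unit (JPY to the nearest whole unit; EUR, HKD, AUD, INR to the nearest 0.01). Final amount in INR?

INR 5,105,350,738.13

CAD 88,000,000.00 × 0.6849 = EUR 60,271,200.00
EUR 60,271,200.00 × 137.1 = JPY 8,263,181,520
JPY 8,263,181,520 ÷ 16.44 = HKD 502,626,613.14
HKD 502,626,613.14 ÷ 5.720 = AUD 87,871,785.51
AUD 87,871,785.51 × 58.10 = INR 5,105,350,738.13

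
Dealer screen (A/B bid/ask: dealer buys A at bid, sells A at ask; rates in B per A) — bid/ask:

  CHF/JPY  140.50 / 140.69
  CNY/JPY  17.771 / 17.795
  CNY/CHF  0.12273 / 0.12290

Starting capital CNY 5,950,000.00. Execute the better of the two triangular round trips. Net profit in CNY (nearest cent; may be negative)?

Best loop CNY → JPY → CHF → CNY:
CNY 5,950,000.00 × 17.771 (sell CNY at bid) = JPY 105,737,450
JPY 105,737,450 ÷ 140.69 (buy CHF at ask) = CHF 751,563.37
CHF 751,563.37 ÷ 0.12290 (buy CNY at ask) = CNY 6,115,243.01

Net profit: CNY 165,243.01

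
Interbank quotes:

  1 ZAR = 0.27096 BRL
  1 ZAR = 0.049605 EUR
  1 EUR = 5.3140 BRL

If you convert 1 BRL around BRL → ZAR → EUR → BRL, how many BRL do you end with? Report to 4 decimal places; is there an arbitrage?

0.9728 (arbitrage exists)

Around BRL → ZAR → EUR → BRL: 1 ÷ 0.27096 × 0.049605 × 5.3140 = 0.972841
Product < 1; profitable direction is BRL → EUR → ZAR → BRL.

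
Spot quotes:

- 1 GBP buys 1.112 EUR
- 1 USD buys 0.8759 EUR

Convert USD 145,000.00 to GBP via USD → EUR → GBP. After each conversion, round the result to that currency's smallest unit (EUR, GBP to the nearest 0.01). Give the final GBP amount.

USD 145,000.00 × 0.8759 = EUR 127,005.50
EUR 127,005.50 ÷ 1.112 = GBP 114,213.58

GBP 114,213.58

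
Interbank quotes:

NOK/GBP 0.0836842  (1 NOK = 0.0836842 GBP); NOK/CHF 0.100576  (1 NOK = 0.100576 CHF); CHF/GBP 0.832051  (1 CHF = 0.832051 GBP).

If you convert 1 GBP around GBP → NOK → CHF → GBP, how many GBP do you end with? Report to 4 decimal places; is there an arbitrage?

1.0000 (no arbitrage)

Around GBP → NOK → CHF → GBP: 1 ÷ 0.0836842 × 0.100576 × 0.832051 = 1.000002
Product ≈ 1 (deviation 0.000%, within rounding noise).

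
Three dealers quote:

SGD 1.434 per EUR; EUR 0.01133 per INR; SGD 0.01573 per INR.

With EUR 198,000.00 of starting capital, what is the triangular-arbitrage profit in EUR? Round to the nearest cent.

Profit: EUR 6,510.46

Profitable loop is EUR → SGD → INR → EUR:
EUR 198,000.00 × 1.434 = SGD 283,932.00
SGD 283,932.00 ÷ 0.01573 = INR 18,050,349.65
INR 18,050,349.65 × 0.01133 = EUR 204,510.46
Profit = EUR 204,510.46 − EUR 198,000.00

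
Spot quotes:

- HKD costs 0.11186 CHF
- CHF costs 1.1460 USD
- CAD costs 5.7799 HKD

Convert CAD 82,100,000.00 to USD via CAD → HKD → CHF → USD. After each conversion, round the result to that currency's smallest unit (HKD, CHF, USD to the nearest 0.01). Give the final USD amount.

USD 60,830,714.05

CAD 82,100,000.00 × 5.7799 = HKD 474,529,790.00
HKD 474,529,790.00 × 0.11186 = CHF 53,080,902.31
CHF 53,080,902.31 × 1.1460 = USD 60,830,714.05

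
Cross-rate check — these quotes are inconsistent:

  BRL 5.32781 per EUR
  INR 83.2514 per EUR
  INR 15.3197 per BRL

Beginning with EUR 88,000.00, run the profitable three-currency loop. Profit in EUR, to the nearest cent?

Profitable loop is EUR → INR → BRL → EUR:
EUR 88,000.00 × 83.2514 = INR 7,326,123.20
INR 7,326,123.20 ÷ 15.3197 = BRL 478,215.84
BRL 478,215.84 ÷ 5.32781 = EUR 89,758.43
Profit = EUR 89,758.43 − EUR 88,000.00

Profit: EUR 1,758.43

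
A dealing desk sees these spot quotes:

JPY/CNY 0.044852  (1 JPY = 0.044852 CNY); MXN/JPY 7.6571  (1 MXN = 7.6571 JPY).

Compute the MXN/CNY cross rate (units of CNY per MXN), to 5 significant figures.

1 MXN × 7.6571 = 7.6571 JPY
7.6571 JPY × 0.044852 = 0.343436 CNY

MXN/CNY = 0.34344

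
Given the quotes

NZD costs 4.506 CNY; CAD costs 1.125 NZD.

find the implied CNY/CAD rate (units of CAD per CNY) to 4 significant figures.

CNY/CAD = 0.1973

1 CNY ÷ 4.506 = 0.221926 NZD
0.221926 NZD ÷ 1.125 = 0.197268 CAD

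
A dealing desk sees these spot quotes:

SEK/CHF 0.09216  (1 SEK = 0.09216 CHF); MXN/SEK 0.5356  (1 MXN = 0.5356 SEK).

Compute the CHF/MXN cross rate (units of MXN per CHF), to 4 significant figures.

1 CHF ÷ 0.09216 = 10.8507 SEK
10.8507 SEK ÷ 0.5356 = 20.259 MXN

CHF/MXN = 20.26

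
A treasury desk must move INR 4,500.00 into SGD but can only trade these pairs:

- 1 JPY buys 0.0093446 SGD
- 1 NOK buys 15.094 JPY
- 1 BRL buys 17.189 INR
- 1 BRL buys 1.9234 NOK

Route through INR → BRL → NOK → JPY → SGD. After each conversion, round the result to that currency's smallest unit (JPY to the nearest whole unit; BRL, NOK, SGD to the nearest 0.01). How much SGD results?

INR 4,500.00 ÷ 17.189 = BRL 261.80
BRL 261.80 × 1.9234 = NOK 503.55
NOK 503.55 × 15.094 = JPY 7,601
JPY 7,601 × 0.0093446 = SGD 71.03

SGD 71.03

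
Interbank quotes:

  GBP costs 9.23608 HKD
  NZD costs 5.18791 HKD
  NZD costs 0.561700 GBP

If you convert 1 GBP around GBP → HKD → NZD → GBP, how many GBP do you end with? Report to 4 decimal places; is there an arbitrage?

1.0000 (no arbitrage)

Around GBP → HKD → NZD → GBP: 1 × 9.23608 ÷ 5.18791 × 0.561700 = 0.999999
Product ≈ 1 (deviation 0.000%, within rounding noise).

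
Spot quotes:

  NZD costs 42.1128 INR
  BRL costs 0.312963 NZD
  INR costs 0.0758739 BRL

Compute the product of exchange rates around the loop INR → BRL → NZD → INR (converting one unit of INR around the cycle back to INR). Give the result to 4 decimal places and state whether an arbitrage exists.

Around INR → BRL → NZD → INR: 1 × 0.0758739 × 0.312963 × 42.1128 = 0.999999
Product ≈ 1 (deviation 0.000%, within rounding noise).

1.0000 (no arbitrage)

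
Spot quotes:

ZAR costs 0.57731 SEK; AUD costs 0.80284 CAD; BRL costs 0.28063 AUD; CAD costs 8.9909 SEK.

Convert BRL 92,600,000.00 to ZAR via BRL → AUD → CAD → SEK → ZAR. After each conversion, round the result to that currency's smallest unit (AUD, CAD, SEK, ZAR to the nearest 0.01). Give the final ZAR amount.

BRL 92,600,000.00 × 0.28063 = AUD 25,986,338.00
AUD 25,986,338.00 × 0.80284 = CAD 20,862,871.60
CAD 20,862,871.60 × 8.9909 = SEK 187,575,992.27
SEK 187,575,992.27 ÷ 0.57731 = ZAR 324,913,811.07

ZAR 324,913,811.07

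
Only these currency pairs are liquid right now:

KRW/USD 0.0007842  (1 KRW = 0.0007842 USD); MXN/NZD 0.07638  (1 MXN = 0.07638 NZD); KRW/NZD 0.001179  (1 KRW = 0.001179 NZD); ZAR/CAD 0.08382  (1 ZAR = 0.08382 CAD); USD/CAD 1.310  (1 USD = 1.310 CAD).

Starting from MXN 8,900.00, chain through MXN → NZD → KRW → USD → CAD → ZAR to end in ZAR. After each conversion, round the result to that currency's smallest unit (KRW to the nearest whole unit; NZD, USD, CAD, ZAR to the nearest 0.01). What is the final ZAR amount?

ZAR 7,066.57

MXN 8,900.00 × 0.07638 = NZD 679.78
NZD 679.78 ÷ 0.001179 = KRW 576,573
KRW 576,573 × 0.0007842 = USD 452.15
USD 452.15 × 1.310 = CAD 592.32
CAD 592.32 ÷ 0.08382 = ZAR 7,066.57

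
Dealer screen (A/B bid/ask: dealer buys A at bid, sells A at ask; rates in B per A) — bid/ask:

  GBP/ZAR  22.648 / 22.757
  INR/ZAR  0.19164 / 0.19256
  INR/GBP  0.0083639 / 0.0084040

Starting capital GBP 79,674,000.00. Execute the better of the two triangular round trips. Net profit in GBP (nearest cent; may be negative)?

Net profit: GBP 162,544.27

Best loop GBP → INR → ZAR → GBP:
GBP 79,674,000.00 ÷ 0.0084040 (buy INR at ask) = INR 9,480,485,483.10
INR 9,480,485,483.10 × 0.19164 (sell INR at bid) = ZAR 1,816,840,237.98
ZAR 1,816,840,237.98 ÷ 22.757 (buy GBP at ask) = GBP 79,836,544.27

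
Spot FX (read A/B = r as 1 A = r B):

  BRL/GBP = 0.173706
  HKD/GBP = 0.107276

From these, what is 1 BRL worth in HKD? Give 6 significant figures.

1 BRL × 0.173706 = 0.173706 GBP
0.173706 GBP ÷ 0.107276 = 1.61924 HKD

BRL/HKD = 1.61924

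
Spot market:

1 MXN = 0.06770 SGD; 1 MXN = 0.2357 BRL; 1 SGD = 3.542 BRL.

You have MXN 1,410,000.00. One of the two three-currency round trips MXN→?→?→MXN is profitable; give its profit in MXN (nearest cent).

Profit: MXN 24,487.46

Profitable loop is MXN → SGD → BRL → MXN:
MXN 1,410,000.00 × 0.06770 = SGD 95,457.00
SGD 95,457.00 × 3.542 = BRL 338,108.69
BRL 338,108.69 ÷ 0.2357 = MXN 1,434,487.46
Profit = MXN 1,434,487.46 − MXN 1,410,000.00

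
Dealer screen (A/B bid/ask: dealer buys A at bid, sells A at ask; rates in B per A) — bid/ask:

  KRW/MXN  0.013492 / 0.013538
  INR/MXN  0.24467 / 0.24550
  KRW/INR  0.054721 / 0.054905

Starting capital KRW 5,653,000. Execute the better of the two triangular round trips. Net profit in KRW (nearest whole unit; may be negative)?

Best loop KRW → MXN → INR → KRW:
KRW 5,653,000 × 0.013492 (sell KRW at bid) = MXN 76,270.28
MXN 76,270.28 ÷ 0.24550 (buy INR at ask) = INR 310,673.22
INR 310,673.22 ÷ 0.054905 (buy KRW at ask) = KRW 5,658,378

Net profit: KRW 5,378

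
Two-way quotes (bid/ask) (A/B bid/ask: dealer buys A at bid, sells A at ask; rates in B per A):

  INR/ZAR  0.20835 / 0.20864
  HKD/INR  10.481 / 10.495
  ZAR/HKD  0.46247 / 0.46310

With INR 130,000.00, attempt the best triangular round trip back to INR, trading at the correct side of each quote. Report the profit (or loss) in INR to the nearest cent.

Net profit: INR 1,287.43

Best loop INR → ZAR → HKD → INR:
INR 130,000.00 × 0.20835 (sell INR at bid) = ZAR 27,085.50
ZAR 27,085.50 × 0.46247 (sell ZAR at bid) = HKD 12,526.23
HKD 12,526.23 × 10.481 (sell HKD at bid) = INR 131,287.43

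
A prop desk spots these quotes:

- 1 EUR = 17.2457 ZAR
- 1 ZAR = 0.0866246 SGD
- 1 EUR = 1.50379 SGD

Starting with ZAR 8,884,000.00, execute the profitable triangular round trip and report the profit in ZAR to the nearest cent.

Profit: ZAR 58,803.19

Profitable loop is ZAR → EUR → SGD → ZAR:
ZAR 8,884,000.00 ÷ 17.2457 = EUR 515,142.91
EUR 515,142.91 × 1.50379 = SGD 774,666.75
SGD 774,666.75 ÷ 0.0866246 = ZAR 8,942,803.19
Profit = ZAR 8,942,803.19 − ZAR 8,884,000.00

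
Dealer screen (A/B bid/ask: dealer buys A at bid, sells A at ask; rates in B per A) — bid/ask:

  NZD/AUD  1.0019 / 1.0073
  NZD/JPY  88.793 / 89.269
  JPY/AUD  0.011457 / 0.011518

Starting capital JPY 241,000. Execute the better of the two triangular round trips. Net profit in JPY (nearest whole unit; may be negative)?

Best loop JPY → AUD → NZD → JPY:
JPY 241,000 × 0.011457 (sell JPY at bid) = AUD 2,761.14
AUD 2,761.14 ÷ 1.0073 (buy NZD at ask) = NZD 2,741.13
NZD 2,741.13 × 88.793 (sell NZD at bid) = JPY 243,393

Net profit: JPY 2,393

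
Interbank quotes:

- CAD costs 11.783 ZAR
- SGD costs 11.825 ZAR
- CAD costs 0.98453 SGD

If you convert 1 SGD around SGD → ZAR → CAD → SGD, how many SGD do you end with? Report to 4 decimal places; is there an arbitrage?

Around SGD → ZAR → CAD → SGD: 1 × 11.825 ÷ 11.783 × 0.98453 = 0.988039
Product < 1; profitable direction is SGD → CAD → ZAR → SGD.

0.9880 (arbitrage exists)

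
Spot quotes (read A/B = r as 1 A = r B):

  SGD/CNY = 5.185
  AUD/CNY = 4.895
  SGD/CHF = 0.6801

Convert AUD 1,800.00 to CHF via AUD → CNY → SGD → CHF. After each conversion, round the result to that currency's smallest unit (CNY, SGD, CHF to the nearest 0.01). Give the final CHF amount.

AUD 1,800.00 × 4.895 = CNY 8,811.00
CNY 8,811.00 ÷ 5.185 = SGD 1,699.32
SGD 1,699.32 × 0.6801 = CHF 1,155.71

CHF 1,155.71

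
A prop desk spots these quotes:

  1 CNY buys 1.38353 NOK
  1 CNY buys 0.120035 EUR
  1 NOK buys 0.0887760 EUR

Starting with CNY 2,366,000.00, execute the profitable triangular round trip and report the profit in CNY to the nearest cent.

Profitable loop is CNY → NOK → EUR → CNY:
CNY 2,366,000.00 × 1.38353 = NOK 3,273,431.98
NOK 3,273,431.98 × 0.0887760 = EUR 290,602.20
EUR 290,602.20 ÷ 0.120035 = CNY 2,420,978.86
Profit = CNY 2,420,978.86 − CNY 2,366,000.00

Profit: CNY 54,978.86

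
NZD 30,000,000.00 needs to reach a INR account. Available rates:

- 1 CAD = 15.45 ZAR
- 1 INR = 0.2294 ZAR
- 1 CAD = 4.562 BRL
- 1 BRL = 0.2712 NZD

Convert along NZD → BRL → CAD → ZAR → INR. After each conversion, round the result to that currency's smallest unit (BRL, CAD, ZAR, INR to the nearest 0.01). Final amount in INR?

NZD 30,000,000.00 ÷ 0.2712 = BRL 110,619,469.03
BRL 110,619,469.03 ÷ 4.562 = CAD 24,248,020.39
CAD 24,248,020.39 × 15.45 = ZAR 374,631,915.03
ZAR 374,631,915.03 ÷ 0.2294 = INR 1,633,094,660.11

INR 1,633,094,660.11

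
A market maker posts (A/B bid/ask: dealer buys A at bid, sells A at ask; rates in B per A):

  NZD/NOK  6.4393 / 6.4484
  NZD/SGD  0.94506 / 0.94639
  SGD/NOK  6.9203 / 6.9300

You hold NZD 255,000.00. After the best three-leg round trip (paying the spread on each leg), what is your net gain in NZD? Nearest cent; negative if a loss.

Net profit: NZD 3,626.20

Best loop NZD → SGD → NOK → NZD:
NZD 255,000.00 × 0.94506 (sell NZD at bid) = SGD 240,990.30
SGD 240,990.30 × 6.9203 (sell SGD at bid) = NOK 1,667,725.17
NOK 1,667,725.17 ÷ 6.4484 (buy NZD at ask) = NZD 258,626.20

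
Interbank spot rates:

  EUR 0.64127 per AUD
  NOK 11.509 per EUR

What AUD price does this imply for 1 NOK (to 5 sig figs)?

1 NOK ÷ 11.509 = 0.0868885 EUR
0.0868885 EUR ÷ 0.64127 = 0.135494 AUD

NOK/AUD = 0.13549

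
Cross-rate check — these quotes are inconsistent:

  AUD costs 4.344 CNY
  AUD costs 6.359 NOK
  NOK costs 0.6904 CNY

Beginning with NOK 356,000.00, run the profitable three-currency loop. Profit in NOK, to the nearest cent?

Profit: NOK 3,790.58

Profitable loop is NOK → CNY → AUD → NOK:
NOK 356,000.00 × 0.6904 = CNY 245,782.40
CNY 245,782.40 ÷ 4.344 = AUD 56,579.74
AUD 56,579.74 × 6.359 = NOK 359,790.58
Profit = NOK 359,790.58 − NOK 356,000.00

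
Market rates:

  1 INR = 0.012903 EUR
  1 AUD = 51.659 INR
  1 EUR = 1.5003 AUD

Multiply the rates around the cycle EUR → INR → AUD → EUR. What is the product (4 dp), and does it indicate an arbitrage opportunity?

Around EUR → INR → AUD → EUR: 1 ÷ 0.012903 ÷ 51.659 ÷ 1.5003 = 0.999966
Product ≈ 1 (deviation 0.003%, within rounding noise).

1.0000 (no arbitrage)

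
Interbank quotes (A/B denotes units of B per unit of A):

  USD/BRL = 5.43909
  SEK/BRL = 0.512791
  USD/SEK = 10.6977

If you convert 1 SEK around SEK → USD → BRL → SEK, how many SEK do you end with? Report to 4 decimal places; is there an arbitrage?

0.9915 (arbitrage exists)

Around SEK → USD → BRL → SEK: 1 ÷ 10.6977 × 5.43909 ÷ 0.512791 = 0.991506
Product < 1; profitable direction is SEK → BRL → USD → SEK.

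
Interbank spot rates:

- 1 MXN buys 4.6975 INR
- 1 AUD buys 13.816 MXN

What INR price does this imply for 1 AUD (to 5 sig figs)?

1 AUD × 13.816 = 13.816 MXN
13.816 MXN × 4.6975 = 64.9007 INR

AUD/INR = 64.901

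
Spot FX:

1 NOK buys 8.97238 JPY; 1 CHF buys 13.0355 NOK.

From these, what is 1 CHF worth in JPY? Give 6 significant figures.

CHF/JPY = 116.959

1 CHF × 13.0355 = 13.0355 NOK
13.0355 NOK × 8.97238 = 116.959 JPY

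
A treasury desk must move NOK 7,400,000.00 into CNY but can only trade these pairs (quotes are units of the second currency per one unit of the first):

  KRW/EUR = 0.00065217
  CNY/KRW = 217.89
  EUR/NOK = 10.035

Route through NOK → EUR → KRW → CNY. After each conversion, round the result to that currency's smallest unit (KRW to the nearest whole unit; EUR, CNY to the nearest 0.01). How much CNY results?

NOK 7,400,000.00 ÷ 10.035 = EUR 737,419.03
EUR 737,419.03 ÷ 0.00065217 = KRW 1,130,715,964
KRW 1,130,715,964 ÷ 217.89 = CNY 5,189,388.98

CNY 5,189,388.98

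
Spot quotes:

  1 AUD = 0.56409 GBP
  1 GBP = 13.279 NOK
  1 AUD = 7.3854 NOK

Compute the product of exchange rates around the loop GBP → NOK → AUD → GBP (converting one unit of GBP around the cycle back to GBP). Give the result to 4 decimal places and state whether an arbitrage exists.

1.0142 (arbitrage exists)

Around GBP → NOK → AUD → GBP: 1 × 13.279 ÷ 7.3854 × 0.56409 = 1.014238
Product > 1; profitable direction is GBP → NOK → AUD → GBP.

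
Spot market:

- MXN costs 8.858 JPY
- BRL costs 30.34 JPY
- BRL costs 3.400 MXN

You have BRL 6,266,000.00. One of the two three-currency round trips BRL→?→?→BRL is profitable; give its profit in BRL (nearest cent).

Profit: BRL 46,354.40

Profitable loop is BRL → JPY → MXN → BRL:
BRL 6,266,000.00 × 30.34 = JPY 190,110,440
JPY 190,110,440 ÷ 8.858 = MXN 21,462,004.97
MXN 21,462,004.97 ÷ 3.400 = BRL 6,312,354.40
Profit = BRL 6,312,354.40 − BRL 6,266,000.00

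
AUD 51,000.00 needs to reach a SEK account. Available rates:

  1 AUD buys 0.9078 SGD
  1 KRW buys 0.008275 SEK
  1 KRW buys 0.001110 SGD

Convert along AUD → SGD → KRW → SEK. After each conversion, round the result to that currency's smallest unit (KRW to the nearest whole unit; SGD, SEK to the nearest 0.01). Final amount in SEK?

SEK 345,148.02

AUD 51,000.00 × 0.9078 = SGD 46,297.80
SGD 46,297.80 ÷ 0.001110 = KRW 41,709,730
KRW 41,709,730 × 0.008275 = SEK 345,148.02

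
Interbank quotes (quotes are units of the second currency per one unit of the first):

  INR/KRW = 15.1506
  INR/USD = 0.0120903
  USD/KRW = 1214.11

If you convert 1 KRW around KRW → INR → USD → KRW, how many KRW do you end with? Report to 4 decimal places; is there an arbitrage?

0.9689 (arbitrage exists)

Around KRW → INR → USD → KRW: 1 ÷ 15.1506 × 0.0120903 × 1214.11 = 0.968869
Product < 1; profitable direction is KRW → USD → INR → KRW.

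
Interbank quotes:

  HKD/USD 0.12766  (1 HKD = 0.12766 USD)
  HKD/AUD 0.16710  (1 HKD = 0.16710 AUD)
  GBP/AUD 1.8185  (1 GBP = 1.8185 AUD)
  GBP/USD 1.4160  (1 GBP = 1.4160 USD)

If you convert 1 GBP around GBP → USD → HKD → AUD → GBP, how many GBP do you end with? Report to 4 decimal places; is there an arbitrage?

Around GBP → USD → HKD → AUD → GBP: 1 × 1.4160 ÷ 0.12766 × 0.16710 ÷ 1.8185 = 1.019228
Product > 1; profitable direction is GBP → USD → HKD → AUD → GBP.

1.0192 (arbitrage exists)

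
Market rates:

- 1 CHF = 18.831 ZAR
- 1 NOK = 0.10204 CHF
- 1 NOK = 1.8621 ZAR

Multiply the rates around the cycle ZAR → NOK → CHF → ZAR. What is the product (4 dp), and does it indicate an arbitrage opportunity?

1.0319 (arbitrage exists)

Around ZAR → NOK → CHF → ZAR: 1 ÷ 1.8621 × 0.10204 × 18.831 = 1.031908
Product > 1; profitable direction is ZAR → NOK → CHF → ZAR.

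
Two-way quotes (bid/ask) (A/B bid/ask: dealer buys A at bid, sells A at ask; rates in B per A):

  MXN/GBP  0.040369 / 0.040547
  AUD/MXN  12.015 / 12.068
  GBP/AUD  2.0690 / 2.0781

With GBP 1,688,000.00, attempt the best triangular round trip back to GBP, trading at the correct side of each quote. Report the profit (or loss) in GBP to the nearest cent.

Net profit: GBP 5,966.04

Best loop GBP → AUD → MXN → GBP:
GBP 1,688,000.00 × 2.0690 (sell GBP at bid) = AUD 3,492,472.00
AUD 3,492,472.00 × 12.015 (sell AUD at bid) = MXN 41,962,051.08
MXN 41,962,051.08 × 0.040369 (sell MXN at bid) = GBP 1,693,966.04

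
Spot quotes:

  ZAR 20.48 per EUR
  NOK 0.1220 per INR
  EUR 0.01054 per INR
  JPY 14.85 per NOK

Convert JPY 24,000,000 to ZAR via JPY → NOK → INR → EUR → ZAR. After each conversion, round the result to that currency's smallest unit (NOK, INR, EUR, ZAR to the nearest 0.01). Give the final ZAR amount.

ZAR 2,859,535.77

JPY 24,000,000 ÷ 14.85 = NOK 1,616,161.62
NOK 1,616,161.62 ÷ 0.1220 = INR 13,247,226.39
INR 13,247,226.39 × 0.01054 = EUR 139,625.77
EUR 139,625.77 × 20.48 = ZAR 2,859,535.77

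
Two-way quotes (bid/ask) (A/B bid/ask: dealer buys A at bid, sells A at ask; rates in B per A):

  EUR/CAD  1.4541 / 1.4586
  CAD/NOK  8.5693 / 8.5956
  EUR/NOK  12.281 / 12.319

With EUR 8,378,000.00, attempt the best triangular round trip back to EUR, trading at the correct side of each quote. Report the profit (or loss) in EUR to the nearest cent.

Best loop EUR → CAD → NOK → EUR:
EUR 8,378,000.00 × 1.4541 (sell EUR at bid) = CAD 12,182,449.80
CAD 12,182,449.80 × 8.5693 (sell CAD at bid) = NOK 104,395,067.07
NOK 104,395,067.07 ÷ 12.319 (buy EUR at ask) = EUR 8,474,313.42

Net profit: EUR 96,313.42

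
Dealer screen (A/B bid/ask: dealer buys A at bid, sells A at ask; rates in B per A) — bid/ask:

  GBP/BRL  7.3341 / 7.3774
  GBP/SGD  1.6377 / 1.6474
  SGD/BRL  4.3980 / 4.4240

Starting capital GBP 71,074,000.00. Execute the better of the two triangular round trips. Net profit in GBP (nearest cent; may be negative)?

Best loop GBP → BRL → SGD → GBP:
GBP 71,074,000.00 × 7.3341 (sell GBP at bid) = BRL 521,263,823.40
BRL 521,263,823.40 ÷ 4.4240 (buy SGD at ask) = SGD 117,826,361.53
SGD 117,826,361.53 ÷ 1.6474 (buy GBP at ask) = GBP 71,522,618.39

Net profit: GBP 448,618.39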